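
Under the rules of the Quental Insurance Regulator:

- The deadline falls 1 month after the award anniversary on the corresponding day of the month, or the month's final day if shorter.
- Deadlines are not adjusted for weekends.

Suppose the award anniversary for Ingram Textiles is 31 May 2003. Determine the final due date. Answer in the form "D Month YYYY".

30 June 2003

1 month after 31 May 2003, on the same day of the month, is 30 June 2003 (day 31 does not exist in June, so the month's last day is used).
30 June 2003 is a Monday; no weekend or holiday adjustment applies.
So the filing is due 30 June 2003.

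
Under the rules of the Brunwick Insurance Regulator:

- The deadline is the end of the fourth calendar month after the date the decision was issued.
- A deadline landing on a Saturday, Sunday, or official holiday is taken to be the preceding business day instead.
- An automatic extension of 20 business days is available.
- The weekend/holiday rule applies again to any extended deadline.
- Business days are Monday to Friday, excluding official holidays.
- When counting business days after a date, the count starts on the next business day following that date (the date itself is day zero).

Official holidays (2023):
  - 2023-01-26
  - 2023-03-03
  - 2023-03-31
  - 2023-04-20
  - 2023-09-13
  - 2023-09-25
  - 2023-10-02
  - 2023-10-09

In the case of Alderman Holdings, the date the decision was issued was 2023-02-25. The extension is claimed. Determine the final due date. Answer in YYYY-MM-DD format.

2023-07-28

4 months after 2023-02-25 falls in June 2023; the last day of that month is 2023-06-30.
2023-06-30 falls on a Friday, which is a business day, so no adjustment is needed.
The 20-business-day extension runs from 2023-06-30 to 2023-07-28.
2023-07-28 falls on a Friday, which is a business day, so no adjustment is needed.
Deadline: 2023-07-28.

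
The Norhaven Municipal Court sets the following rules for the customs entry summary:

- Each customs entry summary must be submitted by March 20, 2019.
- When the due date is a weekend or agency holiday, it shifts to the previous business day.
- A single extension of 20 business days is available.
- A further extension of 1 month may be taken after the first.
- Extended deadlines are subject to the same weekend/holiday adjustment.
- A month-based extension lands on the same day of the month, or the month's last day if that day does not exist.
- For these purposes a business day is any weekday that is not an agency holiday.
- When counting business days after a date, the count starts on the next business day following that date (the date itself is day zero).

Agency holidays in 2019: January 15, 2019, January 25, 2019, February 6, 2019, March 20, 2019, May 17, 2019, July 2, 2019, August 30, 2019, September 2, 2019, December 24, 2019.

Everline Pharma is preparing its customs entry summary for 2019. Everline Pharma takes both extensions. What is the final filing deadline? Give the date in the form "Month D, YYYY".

May 16, 2019

Start from the fixed due date, March 20, 2019.
March 20, 2019 is a listed holiday; the preceding business day is March 19, 2019 (Tuesday).
Applying the 20-business-day extension: 20 business days after March 19, 2019 is April 17, 2019.
April 17, 2019 falls on a Wednesday, which is a business day, so no adjustment is needed.
Applying the 1 month extension: 1 month after April 17, 2019 is May 17, 2019.
May 17, 2019 is a listed holiday, so it moves to the preceding business day, May 16, 2019 (Thursday).
Final deadline: May 16, 2019.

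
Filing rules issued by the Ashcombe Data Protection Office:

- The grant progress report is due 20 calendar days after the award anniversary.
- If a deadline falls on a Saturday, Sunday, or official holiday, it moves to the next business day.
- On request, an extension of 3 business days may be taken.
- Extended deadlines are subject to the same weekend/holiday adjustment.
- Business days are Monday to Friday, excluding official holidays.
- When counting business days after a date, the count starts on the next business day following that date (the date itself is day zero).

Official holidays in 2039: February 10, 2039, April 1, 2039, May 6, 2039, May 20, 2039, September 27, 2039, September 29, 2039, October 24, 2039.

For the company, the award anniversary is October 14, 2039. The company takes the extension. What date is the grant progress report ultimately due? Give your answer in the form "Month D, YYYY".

November 8, 2039

Trigger date October 14, 2039 + 20 calendar days = November 3, 2039.
Since November 3, 2039 is a Thursday and not a holiday, the date is unchanged.
The 3-business-day extension runs from November 3, 2039 to November 8, 2039.
November 8, 2039 (Tuesday) is already a business day.
The final due date is November 8, 2039.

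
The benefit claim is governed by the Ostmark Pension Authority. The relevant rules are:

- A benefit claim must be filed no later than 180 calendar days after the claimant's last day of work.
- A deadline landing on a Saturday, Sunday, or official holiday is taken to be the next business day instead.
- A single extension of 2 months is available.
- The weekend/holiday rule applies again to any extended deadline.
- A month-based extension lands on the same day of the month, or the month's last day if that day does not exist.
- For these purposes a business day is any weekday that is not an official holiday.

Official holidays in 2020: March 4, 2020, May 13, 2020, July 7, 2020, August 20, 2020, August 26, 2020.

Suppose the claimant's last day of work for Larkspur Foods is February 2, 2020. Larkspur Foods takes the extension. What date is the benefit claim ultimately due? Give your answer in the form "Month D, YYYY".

September 30, 2020

180 calendar days after February 2, 2020 is July 31, 2020.
July 31, 2020 falls on a Friday, which is a business day, so no adjustment is needed.
Applying the 2 months extension: 2 months after July 31, 2020 is September 30, 2020 (day 31 does not exist in September, so the month's last day is used).
September 30, 2020 falls on a Wednesday, which is a business day, so no adjustment is needed.
So the filing is due September 30, 2020.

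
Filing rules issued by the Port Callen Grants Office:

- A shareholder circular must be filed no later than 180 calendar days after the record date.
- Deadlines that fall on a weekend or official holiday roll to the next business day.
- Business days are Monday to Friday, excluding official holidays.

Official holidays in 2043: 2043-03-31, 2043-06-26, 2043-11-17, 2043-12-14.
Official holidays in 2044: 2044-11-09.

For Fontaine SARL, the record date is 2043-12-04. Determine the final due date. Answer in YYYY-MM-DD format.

Adding 180 calendar days to 2043-12-04 gives 2044-06-01.
Since 2044-06-01 is a Wednesday and not a holiday, the date is unchanged.
Deadline: 2044-06-01.

2044-06-01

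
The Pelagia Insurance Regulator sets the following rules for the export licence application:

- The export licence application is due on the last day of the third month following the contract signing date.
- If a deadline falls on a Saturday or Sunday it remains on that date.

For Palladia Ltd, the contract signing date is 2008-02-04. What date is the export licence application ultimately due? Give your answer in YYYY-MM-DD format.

2008-05-31

3 months after 2008-02-04 is May 2008; that month ends on 2008-05-31.
2008-05-31 falls on a Saturday. The rules make no weekend/holiday allowance, so it remains 2008-05-31.
Final deadline: 2008-05-31.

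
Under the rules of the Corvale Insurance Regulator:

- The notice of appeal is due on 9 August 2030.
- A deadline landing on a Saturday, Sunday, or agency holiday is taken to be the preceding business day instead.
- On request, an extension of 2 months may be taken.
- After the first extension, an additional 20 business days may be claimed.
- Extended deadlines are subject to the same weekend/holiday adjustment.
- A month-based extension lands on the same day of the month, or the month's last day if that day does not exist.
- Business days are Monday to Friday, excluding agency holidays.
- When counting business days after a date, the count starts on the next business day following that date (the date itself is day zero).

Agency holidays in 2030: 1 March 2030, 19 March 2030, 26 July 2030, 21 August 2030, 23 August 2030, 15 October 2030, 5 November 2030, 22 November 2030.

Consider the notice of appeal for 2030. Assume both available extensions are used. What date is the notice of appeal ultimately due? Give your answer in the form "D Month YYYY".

8 November 2030

Start from the fixed due date, 9 August 2030.
9 August 2030 is a Friday and not a listed holiday, so it stands.
The 2 months extension carries 9 August 2030 to 9 October 2030.
9 October 2030 falls on a Wednesday, which is a business day, so no adjustment is needed.
Counting 20 further business days from 9 October 2030 reaches 8 November 2030.
Since 8 November 2030 is a Friday and not a holiday, the date is unchanged.
Final deadline: 8 November 2030.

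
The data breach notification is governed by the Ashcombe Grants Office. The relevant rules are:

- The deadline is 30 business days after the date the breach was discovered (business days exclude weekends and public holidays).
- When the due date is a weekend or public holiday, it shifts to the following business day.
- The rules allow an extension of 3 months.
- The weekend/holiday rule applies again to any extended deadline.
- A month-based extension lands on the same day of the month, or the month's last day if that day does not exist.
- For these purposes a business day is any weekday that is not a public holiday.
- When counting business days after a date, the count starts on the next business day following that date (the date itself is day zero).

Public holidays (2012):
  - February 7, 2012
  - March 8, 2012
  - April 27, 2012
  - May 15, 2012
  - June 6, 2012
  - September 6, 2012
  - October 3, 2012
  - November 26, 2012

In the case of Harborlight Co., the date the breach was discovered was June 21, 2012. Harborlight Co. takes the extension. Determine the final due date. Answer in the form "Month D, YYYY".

November 2, 2012

Starting the day after June 21, 2012 and counting 30 business days lands on August 2, 2012.
August 2, 2012 falls on a Thursday, which is a business day, so no adjustment is needed.
The 3 months extension carries August 2, 2012 to November 2, 2012.
November 2, 2012 is a Friday and not a listed holiday, so it stands.
Deadline: November 2, 2012.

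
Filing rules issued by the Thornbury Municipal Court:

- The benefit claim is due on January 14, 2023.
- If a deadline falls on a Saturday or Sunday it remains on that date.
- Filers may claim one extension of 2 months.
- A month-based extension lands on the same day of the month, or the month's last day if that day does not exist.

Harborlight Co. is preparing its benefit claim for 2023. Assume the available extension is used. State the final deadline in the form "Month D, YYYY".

March 14, 2023

Start from the fixed due date, January 14, 2023.
January 14, 2023 is a Saturday; no weekend or holiday adjustment applies.
The 2 months extension carries January 14, 2023 to March 14, 2023.
No adjustment is made for weekends or holidays, so March 14, 2023 stands.
Final deadline: March 14, 2023.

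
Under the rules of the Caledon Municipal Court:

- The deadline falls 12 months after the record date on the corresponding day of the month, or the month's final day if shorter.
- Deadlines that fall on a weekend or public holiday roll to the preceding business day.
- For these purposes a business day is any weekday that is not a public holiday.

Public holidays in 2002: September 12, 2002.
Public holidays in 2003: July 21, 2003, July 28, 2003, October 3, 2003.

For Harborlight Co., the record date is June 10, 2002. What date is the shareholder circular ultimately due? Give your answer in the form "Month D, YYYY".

12 months from June 10, 2002 is June 10, 2003.
June 10, 2003 is a Tuesday and not a listed holiday, so it stands.
Final deadline: June 10, 2003.

June 10, 2003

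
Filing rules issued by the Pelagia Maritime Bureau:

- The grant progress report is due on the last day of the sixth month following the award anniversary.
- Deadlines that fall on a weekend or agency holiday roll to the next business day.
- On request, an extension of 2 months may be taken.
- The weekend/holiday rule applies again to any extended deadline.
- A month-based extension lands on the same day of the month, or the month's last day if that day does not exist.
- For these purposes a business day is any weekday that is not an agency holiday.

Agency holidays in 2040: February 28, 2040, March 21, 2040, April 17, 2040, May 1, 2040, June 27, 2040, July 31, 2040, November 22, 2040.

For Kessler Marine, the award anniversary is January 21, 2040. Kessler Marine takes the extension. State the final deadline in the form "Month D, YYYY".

October 1, 2040

6 months after January 21, 2040 is July 2040; that month ends on July 31, 2040.
Because July 31, 2040 is a listed holiday, the deadline becomes August 1, 2040 (Wednesday).
Add 2 months to August 1, 2040: October 1, 2040.
October 1, 2040 falls on a Monday, which is a business day, so no adjustment is needed.
Deadline: October 1, 2040.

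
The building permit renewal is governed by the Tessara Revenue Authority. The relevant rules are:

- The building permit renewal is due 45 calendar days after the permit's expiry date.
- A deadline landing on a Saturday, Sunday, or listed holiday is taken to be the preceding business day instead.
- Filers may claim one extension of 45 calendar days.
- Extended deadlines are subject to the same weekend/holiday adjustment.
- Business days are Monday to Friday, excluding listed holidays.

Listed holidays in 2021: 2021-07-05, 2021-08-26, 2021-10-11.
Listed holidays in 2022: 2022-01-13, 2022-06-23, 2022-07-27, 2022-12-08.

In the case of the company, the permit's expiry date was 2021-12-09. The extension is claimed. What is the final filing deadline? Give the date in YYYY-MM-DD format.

From 2021-12-09, 45 calendar days later is 2022-01-23.
2022-01-23 is a Sunday, so it moves to the preceding business day, 2022-01-21 (Friday).
With the 45-day extension, 2022-01-21 becomes 2022-03-07.
2022-03-07 falls on a Monday, which is a business day, so no adjustment is needed.
So the filing is due 2022-03-07.

2022-03-07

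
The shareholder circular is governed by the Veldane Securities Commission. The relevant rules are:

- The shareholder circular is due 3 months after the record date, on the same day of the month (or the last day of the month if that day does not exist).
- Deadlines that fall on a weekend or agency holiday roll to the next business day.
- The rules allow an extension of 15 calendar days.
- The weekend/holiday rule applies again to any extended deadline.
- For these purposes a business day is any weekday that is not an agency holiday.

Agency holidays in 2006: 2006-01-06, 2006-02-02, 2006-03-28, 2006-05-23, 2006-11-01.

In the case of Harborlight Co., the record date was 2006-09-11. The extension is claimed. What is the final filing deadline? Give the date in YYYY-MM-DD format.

3 months from 2006-09-11 is 2006-12-11.
2006-12-11 (Monday) is already a business day.
Add the 15 calendar-day extension to 2006-12-11: 2006-12-26.
2006-12-26 (Tuesday) is already a business day.
Final deadline: 2006-12-26.

2006-12-26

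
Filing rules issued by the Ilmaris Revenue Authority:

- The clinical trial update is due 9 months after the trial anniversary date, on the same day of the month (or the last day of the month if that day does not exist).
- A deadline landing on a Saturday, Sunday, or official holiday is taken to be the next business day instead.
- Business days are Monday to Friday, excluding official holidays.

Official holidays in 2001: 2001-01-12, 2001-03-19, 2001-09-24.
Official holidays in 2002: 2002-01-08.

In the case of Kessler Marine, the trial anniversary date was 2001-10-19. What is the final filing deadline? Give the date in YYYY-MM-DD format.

2002-07-19

Moving 9 months forward from 2001-10-19 on the corresponding day gives 2002-07-19.
2002-07-19 (Friday) is already a business day.
So the filing is due 2002-07-19.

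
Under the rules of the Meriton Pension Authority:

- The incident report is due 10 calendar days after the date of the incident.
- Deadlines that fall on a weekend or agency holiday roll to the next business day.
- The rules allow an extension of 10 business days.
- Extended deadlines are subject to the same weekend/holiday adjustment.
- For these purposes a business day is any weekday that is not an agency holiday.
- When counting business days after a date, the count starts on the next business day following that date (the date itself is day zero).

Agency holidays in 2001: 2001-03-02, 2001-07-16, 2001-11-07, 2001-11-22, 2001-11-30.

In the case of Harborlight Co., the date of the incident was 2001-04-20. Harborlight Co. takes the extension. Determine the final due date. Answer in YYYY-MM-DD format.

10 calendar days after 2001-04-20 is 2001-04-30.
2001-04-30 (Monday) is already a business day.
Applying the 10-business-day extension: 10 business days after 2001-04-30 is 2001-05-14.
2001-05-14 is a Monday and not a listed holiday, so it stands.
The final due date is 2001-05-14.

2001-05-14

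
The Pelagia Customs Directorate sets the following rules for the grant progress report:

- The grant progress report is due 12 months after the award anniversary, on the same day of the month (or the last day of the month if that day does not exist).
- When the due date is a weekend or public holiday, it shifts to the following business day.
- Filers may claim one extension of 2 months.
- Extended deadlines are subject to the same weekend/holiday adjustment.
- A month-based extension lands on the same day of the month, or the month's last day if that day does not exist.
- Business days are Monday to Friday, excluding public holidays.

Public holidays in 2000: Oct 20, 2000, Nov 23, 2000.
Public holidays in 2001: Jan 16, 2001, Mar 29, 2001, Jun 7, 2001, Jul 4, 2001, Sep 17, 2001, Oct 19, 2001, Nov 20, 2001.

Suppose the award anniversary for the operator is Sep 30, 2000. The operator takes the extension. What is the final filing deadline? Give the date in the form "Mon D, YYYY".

Dec 3, 2001

Moving 12 months forward from Sep 30, 2000 on the corresponding day gives Sep 30, 2001.
Sep 30, 2001 is a Sunday, so it moves to the next business day, Oct 1, 2001 (Monday).
Applying the 2 months extension: 2 months after Oct 1, 2001 is Dec 1, 2001.
Dec 1, 2001 is a Saturday; the next business day is Dec 3, 2001 (Monday).
So the filing is due Dec 3, 2001.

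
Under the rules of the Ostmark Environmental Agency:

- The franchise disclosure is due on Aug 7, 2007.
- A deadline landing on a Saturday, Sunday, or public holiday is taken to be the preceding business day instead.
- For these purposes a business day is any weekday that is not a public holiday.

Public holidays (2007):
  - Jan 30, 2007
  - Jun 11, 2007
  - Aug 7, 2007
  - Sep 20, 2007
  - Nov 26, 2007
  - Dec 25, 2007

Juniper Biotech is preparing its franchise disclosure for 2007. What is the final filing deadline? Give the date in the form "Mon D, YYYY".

Aug 6, 2007

The statutory due date is Aug 7, 2007.
Aug 7, 2007 falls on a listed holiday. Rolling to the preceding business day gives Aug 6, 2007, a Monday.
Deadline: Aug 6, 2007.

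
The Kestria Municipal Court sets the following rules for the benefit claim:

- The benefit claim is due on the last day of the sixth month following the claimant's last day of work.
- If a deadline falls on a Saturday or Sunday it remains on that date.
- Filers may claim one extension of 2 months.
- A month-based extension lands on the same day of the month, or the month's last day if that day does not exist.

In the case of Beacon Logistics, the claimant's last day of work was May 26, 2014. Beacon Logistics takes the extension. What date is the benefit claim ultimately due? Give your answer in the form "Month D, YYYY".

January 30, 2015

6 months after May 26, 2014 falls in November 2014; the last day of that month is November 30, 2014.
November 30, 2014 is a Sunday; no weekend or holiday adjustment applies.
Applying the 2 months extension: 2 months after November 30, 2014 is January 30, 2015.
January 30, 2015 falls on a Friday. The rules make no weekend/holiday allowance, so it remains January 30, 2015.
So the filing is due January 30, 2015.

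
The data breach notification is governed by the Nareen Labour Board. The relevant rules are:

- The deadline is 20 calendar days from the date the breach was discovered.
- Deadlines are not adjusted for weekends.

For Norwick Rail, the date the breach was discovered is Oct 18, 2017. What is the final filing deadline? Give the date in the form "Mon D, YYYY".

Nov 7, 2017

From Oct 18, 2017, 20 calendar days later is Nov 7, 2017.
Nov 7, 2017 is a Tuesday; no weekend or holiday adjustment applies.
Final deadline: Nov 7, 2017.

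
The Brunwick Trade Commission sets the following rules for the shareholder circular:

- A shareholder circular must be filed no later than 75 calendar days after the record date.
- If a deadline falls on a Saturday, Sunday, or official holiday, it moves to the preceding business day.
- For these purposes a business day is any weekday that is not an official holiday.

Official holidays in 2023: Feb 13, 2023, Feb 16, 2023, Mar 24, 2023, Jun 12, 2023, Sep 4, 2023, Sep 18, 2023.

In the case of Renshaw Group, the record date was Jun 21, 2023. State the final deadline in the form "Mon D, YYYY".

Sep 1, 2023

Adding 75 calendar days to Jun 21, 2023 gives Sep 4, 2023.
Because Sep 4, 2023 is a listed holiday, the deadline becomes Sep 1, 2023 (Friday).
So the filing is due Sep 1, 2023.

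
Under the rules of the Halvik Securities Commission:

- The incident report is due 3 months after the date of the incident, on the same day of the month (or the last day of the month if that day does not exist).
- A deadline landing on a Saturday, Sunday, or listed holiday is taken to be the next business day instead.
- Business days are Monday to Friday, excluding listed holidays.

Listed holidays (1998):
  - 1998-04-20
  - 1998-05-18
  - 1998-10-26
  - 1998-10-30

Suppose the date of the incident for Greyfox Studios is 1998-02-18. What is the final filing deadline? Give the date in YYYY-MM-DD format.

3 months from 1998-02-18 is 1998-05-18.
Because 1998-05-18 is a listed holiday, the deadline becomes 1998-05-19 (Tuesday).
So the filing is due 1998-05-19.

1998-05-19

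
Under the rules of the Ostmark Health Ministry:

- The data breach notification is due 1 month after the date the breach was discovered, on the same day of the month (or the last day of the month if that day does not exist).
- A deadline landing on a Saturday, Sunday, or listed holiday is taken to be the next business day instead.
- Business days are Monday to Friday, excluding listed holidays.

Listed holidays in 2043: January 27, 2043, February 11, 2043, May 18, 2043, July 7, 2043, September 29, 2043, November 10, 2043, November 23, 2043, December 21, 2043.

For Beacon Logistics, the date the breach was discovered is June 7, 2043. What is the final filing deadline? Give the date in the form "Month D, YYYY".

Moving 1 month forward from June 7, 2043 on the corresponding day gives July 7, 2043.
July 7, 2043 is a listed holiday, so it moves to the next business day, July 8, 2043 (Wednesday).
Deadline: July 8, 2043.

July 8, 2043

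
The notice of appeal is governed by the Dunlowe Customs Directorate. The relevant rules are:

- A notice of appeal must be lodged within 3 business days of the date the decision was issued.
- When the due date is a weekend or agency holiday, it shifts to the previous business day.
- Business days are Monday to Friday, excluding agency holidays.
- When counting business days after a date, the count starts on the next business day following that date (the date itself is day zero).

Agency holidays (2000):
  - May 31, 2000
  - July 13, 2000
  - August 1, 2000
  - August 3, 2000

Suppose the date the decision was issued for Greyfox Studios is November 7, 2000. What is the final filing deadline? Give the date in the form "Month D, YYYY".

Counting 3 business days after November 7, 2000 (skipping weekends and listed holidays) reaches November 10, 2000.
Since November 10, 2000 is a Friday and not a holiday, the date is unchanged.
Deadline: November 10, 2000.

November 10, 2000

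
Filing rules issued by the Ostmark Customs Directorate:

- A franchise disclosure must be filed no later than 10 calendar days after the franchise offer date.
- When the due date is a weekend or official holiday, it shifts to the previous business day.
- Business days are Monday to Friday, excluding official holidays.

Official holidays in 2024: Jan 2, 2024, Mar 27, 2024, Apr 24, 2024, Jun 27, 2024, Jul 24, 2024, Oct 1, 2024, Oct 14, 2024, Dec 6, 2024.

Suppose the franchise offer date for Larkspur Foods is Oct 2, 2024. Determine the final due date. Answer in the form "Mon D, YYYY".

Oct 11, 2024

Trigger date Oct 2, 2024 + 10 calendar days = Oct 12, 2024.
Because Oct 12, 2024 is a Saturday, the deadline becomes Oct 11, 2024 (Friday).
Deadline: Oct 11, 2024.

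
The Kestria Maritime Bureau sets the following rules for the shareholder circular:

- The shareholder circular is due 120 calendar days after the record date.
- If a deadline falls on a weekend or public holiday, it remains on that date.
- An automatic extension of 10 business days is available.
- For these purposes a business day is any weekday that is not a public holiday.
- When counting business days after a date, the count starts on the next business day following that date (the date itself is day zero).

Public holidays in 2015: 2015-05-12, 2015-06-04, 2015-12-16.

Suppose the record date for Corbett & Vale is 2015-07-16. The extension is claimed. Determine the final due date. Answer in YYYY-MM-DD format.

From 2015-07-16, 120 calendar days later is 2015-11-13.
No adjustment is made for weekends or holidays, so 2015-11-13 stands.
Applying the 10-business-day extension: 10 business days after 2015-11-13 is 2015-11-27.
2015-11-27 is a Friday; no weekend or holiday adjustment applies.
Deadline: 2015-11-27.

2015-11-27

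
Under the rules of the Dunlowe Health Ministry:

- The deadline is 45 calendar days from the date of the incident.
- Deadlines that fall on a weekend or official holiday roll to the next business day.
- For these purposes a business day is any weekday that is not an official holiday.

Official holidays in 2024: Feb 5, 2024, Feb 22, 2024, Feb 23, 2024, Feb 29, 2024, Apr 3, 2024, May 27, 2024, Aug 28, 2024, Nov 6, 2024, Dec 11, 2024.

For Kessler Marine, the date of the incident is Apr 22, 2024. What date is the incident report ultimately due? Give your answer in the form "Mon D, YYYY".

Adding 45 calendar days to Apr 22, 2024 gives Jun 6, 2024.
Jun 6, 2024 falls on a Thursday, which is a business day, so no adjustment is needed.
Deadline: Jun 6, 2024.

Jun 6, 2024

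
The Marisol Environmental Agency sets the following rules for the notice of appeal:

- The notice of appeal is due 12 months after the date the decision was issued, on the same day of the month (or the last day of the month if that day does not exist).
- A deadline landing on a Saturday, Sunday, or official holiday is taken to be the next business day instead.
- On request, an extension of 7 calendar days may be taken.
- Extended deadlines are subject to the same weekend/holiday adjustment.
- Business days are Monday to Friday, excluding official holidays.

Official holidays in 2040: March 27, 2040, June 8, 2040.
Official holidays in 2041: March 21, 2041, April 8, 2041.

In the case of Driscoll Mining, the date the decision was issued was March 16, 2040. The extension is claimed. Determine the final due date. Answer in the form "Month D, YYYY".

March 25, 2041

12 months after March 16, 2040, on the same day of the month, is March 16, 2041.
March 16, 2041 falls on a Saturday. Rolling to the next business day gives March 18, 2041, a Monday.
Applying the 7-calendar-day extension: March 18, 2041 + 7 days = March 25, 2041.
March 25, 2041 is a Monday and not a listed holiday, so it stands.
Deadline: March 25, 2041.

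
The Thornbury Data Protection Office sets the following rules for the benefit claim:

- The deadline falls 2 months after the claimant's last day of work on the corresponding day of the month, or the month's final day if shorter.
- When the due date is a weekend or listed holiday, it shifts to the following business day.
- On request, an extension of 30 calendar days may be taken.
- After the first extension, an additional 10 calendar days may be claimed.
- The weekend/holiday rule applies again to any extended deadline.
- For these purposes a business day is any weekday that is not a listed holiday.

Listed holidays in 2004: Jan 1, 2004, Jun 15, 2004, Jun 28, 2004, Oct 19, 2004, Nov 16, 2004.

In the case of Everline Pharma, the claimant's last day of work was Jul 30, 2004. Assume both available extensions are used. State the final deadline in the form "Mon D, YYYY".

2 months from Jul 30, 2004 is Sep 30, 2004.
Sep 30, 2004 is a Thursday and not a listed holiday, so it stands.
Applying the 30-calendar-day extension: Sep 30, 2004 + 30 days = Oct 30, 2004.
Because Oct 30, 2004 is a Saturday, the deadline becomes Nov 1, 2004 (Monday).
The 10-calendar-day extension moves the deadline from Nov 1, 2004 to Nov 11, 2004.
Nov 11, 2004 (Thursday) is already a business day.
Final deadline: Nov 11, 2004.

Nov 11, 2004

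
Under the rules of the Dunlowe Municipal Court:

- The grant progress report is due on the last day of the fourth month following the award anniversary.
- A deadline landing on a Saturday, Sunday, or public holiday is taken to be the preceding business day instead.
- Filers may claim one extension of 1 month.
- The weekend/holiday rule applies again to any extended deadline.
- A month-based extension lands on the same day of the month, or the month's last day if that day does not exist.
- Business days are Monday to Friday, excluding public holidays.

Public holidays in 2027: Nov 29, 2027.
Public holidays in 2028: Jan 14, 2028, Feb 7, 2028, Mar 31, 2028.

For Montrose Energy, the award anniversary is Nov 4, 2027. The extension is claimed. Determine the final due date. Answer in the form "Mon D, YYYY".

Apr 28, 2028

4 months after Nov 4, 2027 falls in March 2028; the last day of that month is Mar 31, 2028.
Mar 31, 2028 is a listed holiday, so it moves to the preceding business day, Mar 30, 2028 (Thursday).
Add 1 month to Mar 30, 2028: Apr 30, 2028.
Apr 30, 2028 is a Sunday; the preceding business day is Apr 28, 2028 (Friday).
So the filing is due Apr 28, 2028.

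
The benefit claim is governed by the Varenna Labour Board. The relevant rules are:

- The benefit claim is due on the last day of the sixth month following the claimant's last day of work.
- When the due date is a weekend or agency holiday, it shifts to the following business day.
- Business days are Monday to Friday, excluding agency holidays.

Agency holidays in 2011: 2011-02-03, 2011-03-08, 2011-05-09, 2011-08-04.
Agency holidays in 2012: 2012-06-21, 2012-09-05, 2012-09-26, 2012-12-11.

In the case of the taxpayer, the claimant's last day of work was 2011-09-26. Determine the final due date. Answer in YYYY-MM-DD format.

2012-04-02

The sixth month after 2011-09-26 is March 2012, whose last day is 2012-03-31.
2012-03-31 is a Saturday; the next business day is 2012-04-02 (Monday).
The final due date is 2012-04-02.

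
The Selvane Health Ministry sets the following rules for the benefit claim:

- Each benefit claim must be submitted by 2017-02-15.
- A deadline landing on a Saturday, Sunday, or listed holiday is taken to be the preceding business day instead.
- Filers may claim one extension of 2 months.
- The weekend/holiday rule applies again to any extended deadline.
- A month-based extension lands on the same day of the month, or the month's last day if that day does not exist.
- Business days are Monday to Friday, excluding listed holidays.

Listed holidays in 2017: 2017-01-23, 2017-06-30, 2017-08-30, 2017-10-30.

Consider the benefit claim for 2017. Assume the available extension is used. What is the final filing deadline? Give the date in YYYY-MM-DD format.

2017-04-14

Start from the fixed due date, 2017-02-15.
Since 2017-02-15 is a Wednesday and not a holiday, the date is unchanged.
Add 2 months to 2017-02-15: 2017-04-15.
2017-04-15 is a Saturday; the preceding business day is 2017-04-14 (Friday).
Deadline: 2017-04-14.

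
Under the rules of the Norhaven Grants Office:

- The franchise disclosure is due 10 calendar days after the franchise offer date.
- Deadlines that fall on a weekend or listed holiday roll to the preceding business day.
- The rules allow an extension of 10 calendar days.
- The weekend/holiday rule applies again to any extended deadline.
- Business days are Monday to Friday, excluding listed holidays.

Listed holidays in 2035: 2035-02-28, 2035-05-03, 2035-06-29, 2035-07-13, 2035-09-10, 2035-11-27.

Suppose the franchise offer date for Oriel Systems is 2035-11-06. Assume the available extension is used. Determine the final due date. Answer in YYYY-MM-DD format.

2035-11-26

Adding 10 calendar days to 2035-11-06 gives 2035-11-16.
2035-11-16 falls on a Friday, which is a business day, so no adjustment is needed.
With the 10-day extension, 2035-11-16 becomes 2035-11-26.
2035-11-26 (Monday) is already a business day.
The final due date is 2035-11-26.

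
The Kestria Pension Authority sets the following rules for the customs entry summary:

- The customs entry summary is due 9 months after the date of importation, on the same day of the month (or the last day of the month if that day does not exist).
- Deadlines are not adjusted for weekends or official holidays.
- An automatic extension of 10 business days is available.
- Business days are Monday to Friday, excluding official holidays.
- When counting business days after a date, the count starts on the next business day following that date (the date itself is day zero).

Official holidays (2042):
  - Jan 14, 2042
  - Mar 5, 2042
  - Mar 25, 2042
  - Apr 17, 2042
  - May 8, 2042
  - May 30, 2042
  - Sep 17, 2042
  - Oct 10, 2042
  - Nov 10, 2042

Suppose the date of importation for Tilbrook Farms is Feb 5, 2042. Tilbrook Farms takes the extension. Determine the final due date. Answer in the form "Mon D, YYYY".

Nov 20, 2042

9 months after Feb 5, 2042, on the same day of the month, is Nov 5, 2042.
No adjustment is made for weekends or holidays, so Nov 5, 2042 stands.
The 10-business-day extension runs from Nov 5, 2042 to Nov 20, 2042.
No adjustment is made for weekends or holidays, so Nov 20, 2042 stands.
Final deadline: Nov 20, 2042.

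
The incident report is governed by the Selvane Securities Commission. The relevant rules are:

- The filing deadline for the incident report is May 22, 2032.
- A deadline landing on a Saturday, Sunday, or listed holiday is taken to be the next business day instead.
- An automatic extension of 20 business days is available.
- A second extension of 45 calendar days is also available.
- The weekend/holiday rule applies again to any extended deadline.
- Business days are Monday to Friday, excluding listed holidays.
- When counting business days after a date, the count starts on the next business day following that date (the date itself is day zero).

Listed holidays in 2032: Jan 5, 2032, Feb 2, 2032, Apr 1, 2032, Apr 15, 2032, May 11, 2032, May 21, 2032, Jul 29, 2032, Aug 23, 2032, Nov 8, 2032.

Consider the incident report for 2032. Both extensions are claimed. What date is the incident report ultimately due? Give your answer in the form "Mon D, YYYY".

The statutory due date is May 22, 2032.
Because May 22, 2032 is a Saturday, the deadline becomes May 24, 2032 (Monday).
Counting 20 further business days from May 24, 2032 reaches Jun 21, 2032.
Jun 21, 2032 falls on a Monday, which is a business day, so no adjustment is needed.
Applying the 45-calendar-day extension: Jun 21, 2032 + 45 days = Aug 5, 2032.
Since Aug 5, 2032 is a Thursday and not a holiday, the date is unchanged.
So the filing is due Aug 5, 2032.

Aug 5, 2032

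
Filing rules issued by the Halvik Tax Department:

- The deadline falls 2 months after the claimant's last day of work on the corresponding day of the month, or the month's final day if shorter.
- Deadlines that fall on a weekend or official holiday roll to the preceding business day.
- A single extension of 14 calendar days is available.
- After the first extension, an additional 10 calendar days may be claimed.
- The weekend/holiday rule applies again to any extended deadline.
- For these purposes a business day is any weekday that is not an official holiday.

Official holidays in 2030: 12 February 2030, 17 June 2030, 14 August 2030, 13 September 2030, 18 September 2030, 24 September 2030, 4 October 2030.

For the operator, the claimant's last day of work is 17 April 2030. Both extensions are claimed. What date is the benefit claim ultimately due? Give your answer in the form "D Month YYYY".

Moving 2 months forward from 17 April 2030 on the corresponding day gives 17 June 2030.
17 June 2030 is a listed holiday, so it moves to the preceding business day, 14 June 2030 (Friday).
Applying the 14-calendar-day extension: 14 June 2030 + 14 days = 28 June 2030.
28 June 2030 falls on a Friday, which is a business day, so no adjustment is needed.
Add the 10 calendar-day extension to 28 June 2030: 8 July 2030.
8 July 2030 is a Monday and not a listed holiday, so it stands.
So the filing is due 8 July 2030.

8 July 2030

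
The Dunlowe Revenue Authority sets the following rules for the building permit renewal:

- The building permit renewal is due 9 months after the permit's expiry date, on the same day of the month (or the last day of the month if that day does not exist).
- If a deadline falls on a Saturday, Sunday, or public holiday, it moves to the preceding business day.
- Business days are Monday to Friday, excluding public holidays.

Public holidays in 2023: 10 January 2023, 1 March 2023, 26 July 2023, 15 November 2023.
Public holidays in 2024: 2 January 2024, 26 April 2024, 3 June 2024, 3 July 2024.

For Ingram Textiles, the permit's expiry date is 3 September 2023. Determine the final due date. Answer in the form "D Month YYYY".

31 May 2024

Moving 9 months forward from 3 September 2023 on the corresponding day gives 3 June 2024.
3 June 2024 is a listed holiday; the preceding business day is 31 May 2024 (Friday).
The final due date is 31 May 2024.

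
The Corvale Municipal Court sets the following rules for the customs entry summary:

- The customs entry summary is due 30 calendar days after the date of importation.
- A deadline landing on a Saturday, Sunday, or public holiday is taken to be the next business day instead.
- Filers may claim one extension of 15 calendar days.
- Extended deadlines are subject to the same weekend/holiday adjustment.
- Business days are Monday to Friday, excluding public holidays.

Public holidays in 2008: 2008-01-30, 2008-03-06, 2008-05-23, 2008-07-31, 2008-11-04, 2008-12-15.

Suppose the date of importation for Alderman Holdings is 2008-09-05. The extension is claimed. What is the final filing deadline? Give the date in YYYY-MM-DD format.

From 2008-09-05, 30 calendar days later is 2008-10-05.
2008-10-05 is a Sunday; the next business day is 2008-10-06 (Monday).
Applying the 15-calendar-day extension: 2008-10-06 + 15 days = 2008-10-21.
Since 2008-10-21 is a Tuesday and not a holiday, the date is unchanged.
The final due date is 2008-10-21.

2008-10-21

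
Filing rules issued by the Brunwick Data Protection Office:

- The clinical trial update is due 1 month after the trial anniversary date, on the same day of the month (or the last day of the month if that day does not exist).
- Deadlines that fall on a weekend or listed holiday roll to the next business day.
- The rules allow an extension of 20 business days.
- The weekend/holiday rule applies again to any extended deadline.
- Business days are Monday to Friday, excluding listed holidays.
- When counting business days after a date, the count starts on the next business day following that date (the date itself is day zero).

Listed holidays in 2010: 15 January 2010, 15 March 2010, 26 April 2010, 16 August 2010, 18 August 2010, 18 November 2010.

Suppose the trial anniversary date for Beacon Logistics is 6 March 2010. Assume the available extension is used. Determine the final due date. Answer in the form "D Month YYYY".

5 May 2010

Moving 1 month forward from 6 March 2010 on the corresponding day gives 6 April 2010.
Since 6 April 2010 is a Tuesday and not a holiday, the date is unchanged.
Applying the 20-business-day extension: 20 business days after 6 April 2010 is 5 May 2010.
5 May 2010 falls on a Wednesday, which is a business day, so no adjustment is needed.
Deadline: 5 May 2010.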